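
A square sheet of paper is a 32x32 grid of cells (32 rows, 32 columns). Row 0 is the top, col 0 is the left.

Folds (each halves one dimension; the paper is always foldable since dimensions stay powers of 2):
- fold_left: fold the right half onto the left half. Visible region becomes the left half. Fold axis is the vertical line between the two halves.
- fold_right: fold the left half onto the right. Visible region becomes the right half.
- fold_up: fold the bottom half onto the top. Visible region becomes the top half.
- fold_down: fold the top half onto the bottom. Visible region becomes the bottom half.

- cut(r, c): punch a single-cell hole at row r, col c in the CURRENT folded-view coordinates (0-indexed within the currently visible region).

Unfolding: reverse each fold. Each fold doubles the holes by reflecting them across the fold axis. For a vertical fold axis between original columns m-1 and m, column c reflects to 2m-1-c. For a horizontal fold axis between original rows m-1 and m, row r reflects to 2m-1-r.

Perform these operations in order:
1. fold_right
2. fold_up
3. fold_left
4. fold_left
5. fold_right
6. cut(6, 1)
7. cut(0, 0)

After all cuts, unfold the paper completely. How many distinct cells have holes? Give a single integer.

Answer: 64

Derivation:
Op 1 fold_right: fold axis v@16; visible region now rows[0,32) x cols[16,32) = 32x16
Op 2 fold_up: fold axis h@16; visible region now rows[0,16) x cols[16,32) = 16x16
Op 3 fold_left: fold axis v@24; visible region now rows[0,16) x cols[16,24) = 16x8
Op 4 fold_left: fold axis v@20; visible region now rows[0,16) x cols[16,20) = 16x4
Op 5 fold_right: fold axis v@18; visible region now rows[0,16) x cols[18,20) = 16x2
Op 6 cut(6, 1): punch at orig (6,19); cuts so far [(6, 19)]; region rows[0,16) x cols[18,20) = 16x2
Op 7 cut(0, 0): punch at orig (0,18); cuts so far [(0, 18), (6, 19)]; region rows[0,16) x cols[18,20) = 16x2
Unfold 1 (reflect across v@18): 4 holes -> [(0, 17), (0, 18), (6, 16), (6, 19)]
Unfold 2 (reflect across v@20): 8 holes -> [(0, 17), (0, 18), (0, 21), (0, 22), (6, 16), (6, 19), (6, 20), (6, 23)]
Unfold 3 (reflect across v@24): 16 holes -> [(0, 17), (0, 18), (0, 21), (0, 22), (0, 25), (0, 26), (0, 29), (0, 30), (6, 16), (6, 19), (6, 20), (6, 23), (6, 24), (6, 27), (6, 28), (6, 31)]
Unfold 4 (reflect across h@16): 32 holes -> [(0, 17), (0, 18), (0, 21), (0, 22), (0, 25), (0, 26), (0, 29), (0, 30), (6, 16), (6, 19), (6, 20), (6, 23), (6, 24), (6, 27), (6, 28), (6, 31), (25, 16), (25, 19), (25, 20), (25, 23), (25, 24), (25, 27), (25, 28), (25, 31), (31, 17), (31, 18), (31, 21), (31, 22), (31, 25), (31, 26), (31, 29), (31, 30)]
Unfold 5 (reflect across v@16): 64 holes -> [(0, 1), (0, 2), (0, 5), (0, 6), (0, 9), (0, 10), (0, 13), (0, 14), (0, 17), (0, 18), (0, 21), (0, 22), (0, 25), (0, 26), (0, 29), (0, 30), (6, 0), (6, 3), (6, 4), (6, 7), (6, 8), (6, 11), (6, 12), (6, 15), (6, 16), (6, 19), (6, 20), (6, 23), (6, 24), (6, 27), (6, 28), (6, 31), (25, 0), (25, 3), (25, 4), (25, 7), (25, 8), (25, 11), (25, 12), (25, 15), (25, 16), (25, 19), (25, 20), (25, 23), (25, 24), (25, 27), (25, 28), (25, 31), (31, 1), (31, 2), (31, 5), (31, 6), (31, 9), (31, 10), (31, 13), (31, 14), (31, 17), (31, 18), (31, 21), (31, 22), (31, 25), (31, 26), (31, 29), (31, 30)]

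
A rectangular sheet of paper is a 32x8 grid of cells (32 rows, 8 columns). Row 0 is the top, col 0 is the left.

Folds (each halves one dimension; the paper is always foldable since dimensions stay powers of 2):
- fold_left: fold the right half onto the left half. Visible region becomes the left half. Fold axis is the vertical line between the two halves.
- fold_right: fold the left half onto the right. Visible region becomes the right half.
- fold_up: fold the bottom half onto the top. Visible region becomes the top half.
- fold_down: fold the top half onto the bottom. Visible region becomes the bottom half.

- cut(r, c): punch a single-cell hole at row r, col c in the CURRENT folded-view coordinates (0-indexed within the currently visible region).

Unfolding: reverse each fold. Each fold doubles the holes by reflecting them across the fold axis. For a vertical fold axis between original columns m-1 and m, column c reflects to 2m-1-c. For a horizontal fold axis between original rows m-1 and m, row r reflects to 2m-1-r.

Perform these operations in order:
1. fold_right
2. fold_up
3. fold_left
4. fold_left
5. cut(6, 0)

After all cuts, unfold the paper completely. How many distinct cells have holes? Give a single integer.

Answer: 16

Derivation:
Op 1 fold_right: fold axis v@4; visible region now rows[0,32) x cols[4,8) = 32x4
Op 2 fold_up: fold axis h@16; visible region now rows[0,16) x cols[4,8) = 16x4
Op 3 fold_left: fold axis v@6; visible region now rows[0,16) x cols[4,6) = 16x2
Op 4 fold_left: fold axis v@5; visible region now rows[0,16) x cols[4,5) = 16x1
Op 5 cut(6, 0): punch at orig (6,4); cuts so far [(6, 4)]; region rows[0,16) x cols[4,5) = 16x1
Unfold 1 (reflect across v@5): 2 holes -> [(6, 4), (6, 5)]
Unfold 2 (reflect across v@6): 4 holes -> [(6, 4), (6, 5), (6, 6), (6, 7)]
Unfold 3 (reflect across h@16): 8 holes -> [(6, 4), (6, 5), (6, 6), (6, 7), (25, 4), (25, 5), (25, 6), (25, 7)]
Unfold 4 (reflect across v@4): 16 holes -> [(6, 0), (6, 1), (6, 2), (6, 3), (6, 4), (6, 5), (6, 6), (6, 7), (25, 0), (25, 1), (25, 2), (25, 3), (25, 4), (25, 5), (25, 6), (25, 7)]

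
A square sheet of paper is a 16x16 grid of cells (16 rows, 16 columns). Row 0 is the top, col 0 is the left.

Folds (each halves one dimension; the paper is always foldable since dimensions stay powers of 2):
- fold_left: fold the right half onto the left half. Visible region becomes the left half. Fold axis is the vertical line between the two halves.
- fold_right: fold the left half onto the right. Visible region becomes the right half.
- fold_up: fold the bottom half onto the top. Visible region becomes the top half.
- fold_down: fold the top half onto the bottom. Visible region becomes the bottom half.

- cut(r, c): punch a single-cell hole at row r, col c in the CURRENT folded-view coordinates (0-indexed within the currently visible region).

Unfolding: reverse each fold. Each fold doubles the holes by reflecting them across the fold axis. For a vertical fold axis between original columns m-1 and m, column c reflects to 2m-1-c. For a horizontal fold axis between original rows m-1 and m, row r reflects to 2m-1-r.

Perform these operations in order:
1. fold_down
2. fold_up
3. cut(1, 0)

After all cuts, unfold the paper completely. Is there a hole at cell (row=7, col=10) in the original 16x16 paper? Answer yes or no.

Answer: no

Derivation:
Op 1 fold_down: fold axis h@8; visible region now rows[8,16) x cols[0,16) = 8x16
Op 2 fold_up: fold axis h@12; visible region now rows[8,12) x cols[0,16) = 4x16
Op 3 cut(1, 0): punch at orig (9,0); cuts so far [(9, 0)]; region rows[8,12) x cols[0,16) = 4x16
Unfold 1 (reflect across h@12): 2 holes -> [(9, 0), (14, 0)]
Unfold 2 (reflect across h@8): 4 holes -> [(1, 0), (6, 0), (9, 0), (14, 0)]
Holes: [(1, 0), (6, 0), (9, 0), (14, 0)]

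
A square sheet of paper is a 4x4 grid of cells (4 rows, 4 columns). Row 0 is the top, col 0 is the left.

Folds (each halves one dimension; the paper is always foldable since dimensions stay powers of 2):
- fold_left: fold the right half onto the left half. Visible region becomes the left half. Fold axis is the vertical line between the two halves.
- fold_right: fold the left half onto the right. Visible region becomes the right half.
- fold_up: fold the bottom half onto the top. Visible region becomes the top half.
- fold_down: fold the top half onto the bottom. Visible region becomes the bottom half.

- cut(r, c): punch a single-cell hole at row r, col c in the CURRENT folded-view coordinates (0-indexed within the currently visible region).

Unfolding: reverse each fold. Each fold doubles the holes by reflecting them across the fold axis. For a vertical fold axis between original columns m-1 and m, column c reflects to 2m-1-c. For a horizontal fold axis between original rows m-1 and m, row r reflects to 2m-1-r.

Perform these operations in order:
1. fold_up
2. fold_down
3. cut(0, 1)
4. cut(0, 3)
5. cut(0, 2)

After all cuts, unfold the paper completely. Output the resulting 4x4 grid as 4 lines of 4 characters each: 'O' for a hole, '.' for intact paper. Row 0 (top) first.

Answer: .OOO
.OOO
.OOO
.OOO

Derivation:
Op 1 fold_up: fold axis h@2; visible region now rows[0,2) x cols[0,4) = 2x4
Op 2 fold_down: fold axis h@1; visible region now rows[1,2) x cols[0,4) = 1x4
Op 3 cut(0, 1): punch at orig (1,1); cuts so far [(1, 1)]; region rows[1,2) x cols[0,4) = 1x4
Op 4 cut(0, 3): punch at orig (1,3); cuts so far [(1, 1), (1, 3)]; region rows[1,2) x cols[0,4) = 1x4
Op 5 cut(0, 2): punch at orig (1,2); cuts so far [(1, 1), (1, 2), (1, 3)]; region rows[1,2) x cols[0,4) = 1x4
Unfold 1 (reflect across h@1): 6 holes -> [(0, 1), (0, 2), (0, 3), (1, 1), (1, 2), (1, 3)]
Unfold 2 (reflect across h@2): 12 holes -> [(0, 1), (0, 2), (0, 3), (1, 1), (1, 2), (1, 3), (2, 1), (2, 2), (2, 3), (3, 1), (3, 2), (3, 3)]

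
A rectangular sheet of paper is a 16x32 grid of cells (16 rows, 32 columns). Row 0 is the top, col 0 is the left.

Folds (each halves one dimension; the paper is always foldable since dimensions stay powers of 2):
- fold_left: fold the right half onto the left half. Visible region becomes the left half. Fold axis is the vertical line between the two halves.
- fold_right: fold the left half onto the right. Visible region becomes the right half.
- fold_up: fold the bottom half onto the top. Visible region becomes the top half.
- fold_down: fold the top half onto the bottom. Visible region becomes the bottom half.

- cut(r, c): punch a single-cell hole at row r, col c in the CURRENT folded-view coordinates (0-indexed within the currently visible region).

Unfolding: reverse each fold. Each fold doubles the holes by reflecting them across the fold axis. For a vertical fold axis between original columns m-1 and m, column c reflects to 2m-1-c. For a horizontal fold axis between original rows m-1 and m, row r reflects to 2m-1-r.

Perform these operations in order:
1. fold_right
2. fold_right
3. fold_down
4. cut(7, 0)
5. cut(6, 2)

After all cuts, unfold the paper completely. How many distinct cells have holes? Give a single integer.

Answer: 16

Derivation:
Op 1 fold_right: fold axis v@16; visible region now rows[0,16) x cols[16,32) = 16x16
Op 2 fold_right: fold axis v@24; visible region now rows[0,16) x cols[24,32) = 16x8
Op 3 fold_down: fold axis h@8; visible region now rows[8,16) x cols[24,32) = 8x8
Op 4 cut(7, 0): punch at orig (15,24); cuts so far [(15, 24)]; region rows[8,16) x cols[24,32) = 8x8
Op 5 cut(6, 2): punch at orig (14,26); cuts so far [(14, 26), (15, 24)]; region rows[8,16) x cols[24,32) = 8x8
Unfold 1 (reflect across h@8): 4 holes -> [(0, 24), (1, 26), (14, 26), (15, 24)]
Unfold 2 (reflect across v@24): 8 holes -> [(0, 23), (0, 24), (1, 21), (1, 26), (14, 21), (14, 26), (15, 23), (15, 24)]
Unfold 3 (reflect across v@16): 16 holes -> [(0, 7), (0, 8), (0, 23), (0, 24), (1, 5), (1, 10), (1, 21), (1, 26), (14, 5), (14, 10), (14, 21), (14, 26), (15, 7), (15, 8), (15, 23), (15, 24)]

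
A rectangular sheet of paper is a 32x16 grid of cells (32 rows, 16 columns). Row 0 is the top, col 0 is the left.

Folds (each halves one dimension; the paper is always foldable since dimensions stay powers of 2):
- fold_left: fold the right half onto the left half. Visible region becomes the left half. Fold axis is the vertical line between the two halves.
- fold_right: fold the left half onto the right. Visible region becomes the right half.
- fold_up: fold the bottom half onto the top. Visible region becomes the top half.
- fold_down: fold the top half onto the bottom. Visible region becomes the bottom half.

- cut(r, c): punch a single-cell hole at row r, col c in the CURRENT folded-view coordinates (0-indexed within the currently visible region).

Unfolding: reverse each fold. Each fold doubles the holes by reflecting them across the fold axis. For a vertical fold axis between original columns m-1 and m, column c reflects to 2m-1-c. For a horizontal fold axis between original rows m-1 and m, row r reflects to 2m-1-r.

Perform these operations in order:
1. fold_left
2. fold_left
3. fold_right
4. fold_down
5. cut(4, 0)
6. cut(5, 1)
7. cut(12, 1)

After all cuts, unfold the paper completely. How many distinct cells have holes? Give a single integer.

Answer: 48

Derivation:
Op 1 fold_left: fold axis v@8; visible region now rows[0,32) x cols[0,8) = 32x8
Op 2 fold_left: fold axis v@4; visible region now rows[0,32) x cols[0,4) = 32x4
Op 3 fold_right: fold axis v@2; visible region now rows[0,32) x cols[2,4) = 32x2
Op 4 fold_down: fold axis h@16; visible region now rows[16,32) x cols[2,4) = 16x2
Op 5 cut(4, 0): punch at orig (20,2); cuts so far [(20, 2)]; region rows[16,32) x cols[2,4) = 16x2
Op 6 cut(5, 1): punch at orig (21,3); cuts so far [(20, 2), (21, 3)]; region rows[16,32) x cols[2,4) = 16x2
Op 7 cut(12, 1): punch at orig (28,3); cuts so far [(20, 2), (21, 3), (28, 3)]; region rows[16,32) x cols[2,4) = 16x2
Unfold 1 (reflect across h@16): 6 holes -> [(3, 3), (10, 3), (11, 2), (20, 2), (21, 3), (28, 3)]
Unfold 2 (reflect across v@2): 12 holes -> [(3, 0), (3, 3), (10, 0), (10, 3), (11, 1), (11, 2), (20, 1), (20, 2), (21, 0), (21, 3), (28, 0), (28, 3)]
Unfold 3 (reflect across v@4): 24 holes -> [(3, 0), (3, 3), (3, 4), (3, 7), (10, 0), (10, 3), (10, 4), (10, 7), (11, 1), (11, 2), (11, 5), (11, 6), (20, 1), (20, 2), (20, 5), (20, 6), (21, 0), (21, 3), (21, 4), (21, 7), (28, 0), (28, 3), (28, 4), (28, 7)]
Unfold 4 (reflect across v@8): 48 holes -> [(3, 0), (3, 3), (3, 4), (3, 7), (3, 8), (3, 11), (3, 12), (3, 15), (10, 0), (10, 3), (10, 4), (10, 7), (10, 8), (10, 11), (10, 12), (10, 15), (11, 1), (11, 2), (11, 5), (11, 6), (11, 9), (11, 10), (11, 13), (11, 14), (20, 1), (20, 2), (20, 5), (20, 6), (20, 9), (20, 10), (20, 13), (20, 14), (21, 0), (21, 3), (21, 4), (21, 7), (21, 8), (21, 11), (21, 12), (21, 15), (28, 0), (28, 3), (28, 4), (28, 7), (28, 8), (28, 11), (28, 12), (28, 15)]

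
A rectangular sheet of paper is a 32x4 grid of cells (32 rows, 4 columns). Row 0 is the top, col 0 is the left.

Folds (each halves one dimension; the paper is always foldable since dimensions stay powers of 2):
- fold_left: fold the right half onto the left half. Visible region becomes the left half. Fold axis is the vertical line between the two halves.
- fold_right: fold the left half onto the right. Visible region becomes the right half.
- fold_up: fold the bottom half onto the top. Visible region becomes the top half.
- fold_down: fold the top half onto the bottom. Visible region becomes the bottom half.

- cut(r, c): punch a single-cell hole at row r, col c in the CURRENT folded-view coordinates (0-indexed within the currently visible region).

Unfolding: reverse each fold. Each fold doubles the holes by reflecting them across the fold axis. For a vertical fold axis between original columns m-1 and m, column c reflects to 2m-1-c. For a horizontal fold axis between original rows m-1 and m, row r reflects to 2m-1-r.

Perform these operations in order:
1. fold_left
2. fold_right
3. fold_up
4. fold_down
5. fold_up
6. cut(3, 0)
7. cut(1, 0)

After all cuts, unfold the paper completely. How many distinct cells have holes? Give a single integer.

Op 1 fold_left: fold axis v@2; visible region now rows[0,32) x cols[0,2) = 32x2
Op 2 fold_right: fold axis v@1; visible region now rows[0,32) x cols[1,2) = 32x1
Op 3 fold_up: fold axis h@16; visible region now rows[0,16) x cols[1,2) = 16x1
Op 4 fold_down: fold axis h@8; visible region now rows[8,16) x cols[1,2) = 8x1
Op 5 fold_up: fold axis h@12; visible region now rows[8,12) x cols[1,2) = 4x1
Op 6 cut(3, 0): punch at orig (11,1); cuts so far [(11, 1)]; region rows[8,12) x cols[1,2) = 4x1
Op 7 cut(1, 0): punch at orig (9,1); cuts so far [(9, 1), (11, 1)]; region rows[8,12) x cols[1,2) = 4x1
Unfold 1 (reflect across h@12): 4 holes -> [(9, 1), (11, 1), (12, 1), (14, 1)]
Unfold 2 (reflect across h@8): 8 holes -> [(1, 1), (3, 1), (4, 1), (6, 1), (9, 1), (11, 1), (12, 1), (14, 1)]
Unfold 3 (reflect across h@16): 16 holes -> [(1, 1), (3, 1), (4, 1), (6, 1), (9, 1), (11, 1), (12, 1), (14, 1), (17, 1), (19, 1), (20, 1), (22, 1), (25, 1), (27, 1), (28, 1), (30, 1)]
Unfold 4 (reflect across v@1): 32 holes -> [(1, 0), (1, 1), (3, 0), (3, 1), (4, 0), (4, 1), (6, 0), (6, 1), (9, 0), (9, 1), (11, 0), (11, 1), (12, 0), (12, 1), (14, 0), (14, 1), (17, 0), (17, 1), (19, 0), (19, 1), (20, 0), (20, 1), (22, 0), (22, 1), (25, 0), (25, 1), (27, 0), (27, 1), (28, 0), (28, 1), (30, 0), (30, 1)]
Unfold 5 (reflect across v@2): 64 holes -> [(1, 0), (1, 1), (1, 2), (1, 3), (3, 0), (3, 1), (3, 2), (3, 3), (4, 0), (4, 1), (4, 2), (4, 3), (6, 0), (6, 1), (6, 2), (6, 3), (9, 0), (9, 1), (9, 2), (9, 3), (11, 0), (11, 1), (11, 2), (11, 3), (12, 0), (12, 1), (12, 2), (12, 3), (14, 0), (14, 1), (14, 2), (14, 3), (17, 0), (17, 1), (17, 2), (17, 3), (19, 0), (19, 1), (19, 2), (19, 3), (20, 0), (20, 1), (20, 2), (20, 3), (22, 0), (22, 1), (22, 2), (22, 3), (25, 0), (25, 1), (25, 2), (25, 3), (27, 0), (27, 1), (27, 2), (27, 3), (28, 0), (28, 1), (28, 2), (28, 3), (30, 0), (30, 1), (30, 2), (30, 3)]

Answer: 64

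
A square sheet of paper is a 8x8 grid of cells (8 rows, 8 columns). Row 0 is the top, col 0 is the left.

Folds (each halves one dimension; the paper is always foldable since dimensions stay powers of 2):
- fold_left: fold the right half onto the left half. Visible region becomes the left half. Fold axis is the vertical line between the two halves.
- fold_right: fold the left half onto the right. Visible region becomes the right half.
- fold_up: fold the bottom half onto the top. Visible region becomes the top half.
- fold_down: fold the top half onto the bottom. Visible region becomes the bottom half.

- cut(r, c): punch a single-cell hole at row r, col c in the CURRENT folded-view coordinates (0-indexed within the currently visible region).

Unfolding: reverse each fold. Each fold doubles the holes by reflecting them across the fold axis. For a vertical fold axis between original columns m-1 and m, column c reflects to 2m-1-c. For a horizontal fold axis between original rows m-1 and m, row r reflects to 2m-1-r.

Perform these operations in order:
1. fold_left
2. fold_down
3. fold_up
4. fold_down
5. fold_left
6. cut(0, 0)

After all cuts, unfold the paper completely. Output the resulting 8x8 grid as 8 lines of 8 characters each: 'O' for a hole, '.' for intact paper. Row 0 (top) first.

Answer: O..OO..O
O..OO..O
O..OO..O
O..OO..O
O..OO..O
O..OO..O
O..OO..O
O..OO..O

Derivation:
Op 1 fold_left: fold axis v@4; visible region now rows[0,8) x cols[0,4) = 8x4
Op 2 fold_down: fold axis h@4; visible region now rows[4,8) x cols[0,4) = 4x4
Op 3 fold_up: fold axis h@6; visible region now rows[4,6) x cols[0,4) = 2x4
Op 4 fold_down: fold axis h@5; visible region now rows[5,6) x cols[0,4) = 1x4
Op 5 fold_left: fold axis v@2; visible region now rows[5,6) x cols[0,2) = 1x2
Op 6 cut(0, 0): punch at orig (5,0); cuts so far [(5, 0)]; region rows[5,6) x cols[0,2) = 1x2
Unfold 1 (reflect across v@2): 2 holes -> [(5, 0), (5, 3)]
Unfold 2 (reflect across h@5): 4 holes -> [(4, 0), (4, 3), (5, 0), (5, 3)]
Unfold 3 (reflect across h@6): 8 holes -> [(4, 0), (4, 3), (5, 0), (5, 3), (6, 0), (6, 3), (7, 0), (7, 3)]
Unfold 4 (reflect across h@4): 16 holes -> [(0, 0), (0, 3), (1, 0), (1, 3), (2, 0), (2, 3), (3, 0), (3, 3), (4, 0), (4, 3), (5, 0), (5, 3), (6, 0), (6, 3), (7, 0), (7, 3)]
Unfold 5 (reflect across v@4): 32 holes -> [(0, 0), (0, 3), (0, 4), (0, 7), (1, 0), (1, 3), (1, 4), (1, 7), (2, 0), (2, 3), (2, 4), (2, 7), (3, 0), (3, 3), (3, 4), (3, 7), (4, 0), (4, 3), (4, 4), (4, 7), (5, 0), (5, 3), (5, 4), (5, 7), (6, 0), (6, 3), (6, 4), (6, 7), (7, 0), (7, 3), (7, 4), (7, 7)]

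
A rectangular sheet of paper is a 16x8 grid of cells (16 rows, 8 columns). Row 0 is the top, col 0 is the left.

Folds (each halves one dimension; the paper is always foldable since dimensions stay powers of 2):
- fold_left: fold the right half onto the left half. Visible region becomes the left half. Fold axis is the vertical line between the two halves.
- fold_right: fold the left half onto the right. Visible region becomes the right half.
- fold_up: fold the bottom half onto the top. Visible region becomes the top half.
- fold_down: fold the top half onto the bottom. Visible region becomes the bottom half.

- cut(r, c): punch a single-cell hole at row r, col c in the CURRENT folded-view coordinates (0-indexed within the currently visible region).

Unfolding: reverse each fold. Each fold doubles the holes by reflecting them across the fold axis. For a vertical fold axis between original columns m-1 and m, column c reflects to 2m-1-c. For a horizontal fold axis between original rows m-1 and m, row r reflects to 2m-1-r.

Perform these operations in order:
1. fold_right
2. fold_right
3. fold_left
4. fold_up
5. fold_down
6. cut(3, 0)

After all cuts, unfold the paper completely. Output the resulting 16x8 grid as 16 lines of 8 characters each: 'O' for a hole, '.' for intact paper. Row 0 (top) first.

Answer: OOOOOOOO
........
........
........
........
........
........
OOOOOOOO
OOOOOOOO
........
........
........
........
........
........
OOOOOOOO

Derivation:
Op 1 fold_right: fold axis v@4; visible region now rows[0,16) x cols[4,8) = 16x4
Op 2 fold_right: fold axis v@6; visible region now rows[0,16) x cols[6,8) = 16x2
Op 3 fold_left: fold axis v@7; visible region now rows[0,16) x cols[6,7) = 16x1
Op 4 fold_up: fold axis h@8; visible region now rows[0,8) x cols[6,7) = 8x1
Op 5 fold_down: fold axis h@4; visible region now rows[4,8) x cols[6,7) = 4x1
Op 6 cut(3, 0): punch at orig (7,6); cuts so far [(7, 6)]; region rows[4,8) x cols[6,7) = 4x1
Unfold 1 (reflect across h@4): 2 holes -> [(0, 6), (7, 6)]
Unfold 2 (reflect across h@8): 4 holes -> [(0, 6), (7, 6), (8, 6), (15, 6)]
Unfold 3 (reflect across v@7): 8 holes -> [(0, 6), (0, 7), (7, 6), (7, 7), (8, 6), (8, 7), (15, 6), (15, 7)]
Unfold 4 (reflect across v@6): 16 holes -> [(0, 4), (0, 5), (0, 6), (0, 7), (7, 4), (7, 5), (7, 6), (7, 7), (8, 4), (8, 5), (8, 6), (8, 7), (15, 4), (15, 5), (15, 6), (15, 7)]
Unfold 5 (reflect across v@4): 32 holes -> [(0, 0), (0, 1), (0, 2), (0, 3), (0, 4), (0, 5), (0, 6), (0, 7), (7, 0), (7, 1), (7, 2), (7, 3), (7, 4), (7, 5), (7, 6), (7, 7), (8, 0), (8, 1), (8, 2), (8, 3), (8, 4), (8, 5), (8, 6), (8, 7), (15, 0), (15, 1), (15, 2), (15, 3), (15, 4), (15, 5), (15, 6), (15, 7)]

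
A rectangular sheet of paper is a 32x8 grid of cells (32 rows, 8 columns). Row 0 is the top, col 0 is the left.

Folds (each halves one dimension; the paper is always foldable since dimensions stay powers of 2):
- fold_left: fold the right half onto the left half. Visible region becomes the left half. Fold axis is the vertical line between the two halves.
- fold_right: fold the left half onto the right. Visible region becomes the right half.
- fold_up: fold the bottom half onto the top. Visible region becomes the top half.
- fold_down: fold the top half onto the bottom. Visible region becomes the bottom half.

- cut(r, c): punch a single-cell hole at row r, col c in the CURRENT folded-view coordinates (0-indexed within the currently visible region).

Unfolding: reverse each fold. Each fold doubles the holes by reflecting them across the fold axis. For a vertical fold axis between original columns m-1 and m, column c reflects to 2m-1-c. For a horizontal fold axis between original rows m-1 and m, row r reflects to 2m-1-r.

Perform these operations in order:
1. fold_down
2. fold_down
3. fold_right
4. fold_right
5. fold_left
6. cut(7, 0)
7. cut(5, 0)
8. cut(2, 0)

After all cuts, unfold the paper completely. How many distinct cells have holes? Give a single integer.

Op 1 fold_down: fold axis h@16; visible region now rows[16,32) x cols[0,8) = 16x8
Op 2 fold_down: fold axis h@24; visible region now rows[24,32) x cols[0,8) = 8x8
Op 3 fold_right: fold axis v@4; visible region now rows[24,32) x cols[4,8) = 8x4
Op 4 fold_right: fold axis v@6; visible region now rows[24,32) x cols[6,8) = 8x2
Op 5 fold_left: fold axis v@7; visible region now rows[24,32) x cols[6,7) = 8x1
Op 6 cut(7, 0): punch at orig (31,6); cuts so far [(31, 6)]; region rows[24,32) x cols[6,7) = 8x1
Op 7 cut(5, 0): punch at orig (29,6); cuts so far [(29, 6), (31, 6)]; region rows[24,32) x cols[6,7) = 8x1
Op 8 cut(2, 0): punch at orig (26,6); cuts so far [(26, 6), (29, 6), (31, 6)]; region rows[24,32) x cols[6,7) = 8x1
Unfold 1 (reflect across v@7): 6 holes -> [(26, 6), (26, 7), (29, 6), (29, 7), (31, 6), (31, 7)]
Unfold 2 (reflect across v@6): 12 holes -> [(26, 4), (26, 5), (26, 6), (26, 7), (29, 4), (29, 5), (29, 6), (29, 7), (31, 4), (31, 5), (31, 6), (31, 7)]
Unfold 3 (reflect across v@4): 24 holes -> [(26, 0), (26, 1), (26, 2), (26, 3), (26, 4), (26, 5), (26, 6), (26, 7), (29, 0), (29, 1), (29, 2), (29, 3), (29, 4), (29, 5), (29, 6), (29, 7), (31, 0), (31, 1), (31, 2), (31, 3), (31, 4), (31, 5), (31, 6), (31, 7)]
Unfold 4 (reflect across h@24): 48 holes -> [(16, 0), (16, 1), (16, 2), (16, 3), (16, 4), (16, 5), (16, 6), (16, 7), (18, 0), (18, 1), (18, 2), (18, 3), (18, 4), (18, 5), (18, 6), (18, 7), (21, 0), (21, 1), (21, 2), (21, 3), (21, 4), (21, 5), (21, 6), (21, 7), (26, 0), (26, 1), (26, 2), (26, 3), (26, 4), (26, 5), (26, 6), (26, 7), (29, 0), (29, 1), (29, 2), (29, 3), (29, 4), (29, 5), (29, 6), (29, 7), (31, 0), (31, 1), (31, 2), (31, 3), (31, 4), (31, 5), (31, 6), (31, 7)]
Unfold 5 (reflect across h@16): 96 holes -> [(0, 0), (0, 1), (0, 2), (0, 3), (0, 4), (0, 5), (0, 6), (0, 7), (2, 0), (2, 1), (2, 2), (2, 3), (2, 4), (2, 5), (2, 6), (2, 7), (5, 0), (5, 1), (5, 2), (5, 3), (5, 4), (5, 5), (5, 6), (5, 7), (10, 0), (10, 1), (10, 2), (10, 3), (10, 4), (10, 5), (10, 6), (10, 7), (13, 0), (13, 1), (13, 2), (13, 3), (13, 4), (13, 5), (13, 6), (13, 7), (15, 0), (15, 1), (15, 2), (15, 3), (15, 4), (15, 5), (15, 6), (15, 7), (16, 0), (16, 1), (16, 2), (16, 3), (16, 4), (16, 5), (16, 6), (16, 7), (18, 0), (18, 1), (18, 2), (18, 3), (18, 4), (18, 5), (18, 6), (18, 7), (21, 0), (21, 1), (21, 2), (21, 3), (21, 4), (21, 5), (21, 6), (21, 7), (26, 0), (26, 1), (26, 2), (26, 3), (26, 4), (26, 5), (26, 6), (26, 7), (29, 0), (29, 1), (29, 2), (29, 3), (29, 4), (29, 5), (29, 6), (29, 7), (31, 0), (31, 1), (31, 2), (31, 3), (31, 4), (31, 5), (31, 6), (31, 7)]

Answer: 96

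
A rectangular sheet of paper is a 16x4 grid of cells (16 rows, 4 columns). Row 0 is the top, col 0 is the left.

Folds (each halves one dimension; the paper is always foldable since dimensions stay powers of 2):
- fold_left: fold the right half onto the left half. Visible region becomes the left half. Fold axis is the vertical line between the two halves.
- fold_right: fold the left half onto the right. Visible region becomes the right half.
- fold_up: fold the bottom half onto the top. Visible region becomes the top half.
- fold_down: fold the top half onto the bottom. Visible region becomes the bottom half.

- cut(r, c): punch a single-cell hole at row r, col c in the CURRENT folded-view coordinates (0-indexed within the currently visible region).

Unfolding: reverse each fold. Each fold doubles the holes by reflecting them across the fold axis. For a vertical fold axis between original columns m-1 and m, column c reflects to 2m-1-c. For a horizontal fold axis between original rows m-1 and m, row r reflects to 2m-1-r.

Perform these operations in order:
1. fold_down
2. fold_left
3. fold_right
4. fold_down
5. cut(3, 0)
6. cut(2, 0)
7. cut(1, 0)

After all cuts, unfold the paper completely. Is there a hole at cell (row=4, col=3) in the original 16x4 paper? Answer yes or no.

Answer: no

Derivation:
Op 1 fold_down: fold axis h@8; visible region now rows[8,16) x cols[0,4) = 8x4
Op 2 fold_left: fold axis v@2; visible region now rows[8,16) x cols[0,2) = 8x2
Op 3 fold_right: fold axis v@1; visible region now rows[8,16) x cols[1,2) = 8x1
Op 4 fold_down: fold axis h@12; visible region now rows[12,16) x cols[1,2) = 4x1
Op 5 cut(3, 0): punch at orig (15,1); cuts so far [(15, 1)]; region rows[12,16) x cols[1,2) = 4x1
Op 6 cut(2, 0): punch at orig (14,1); cuts so far [(14, 1), (15, 1)]; region rows[12,16) x cols[1,2) = 4x1
Op 7 cut(1, 0): punch at orig (13,1); cuts so far [(13, 1), (14, 1), (15, 1)]; region rows[12,16) x cols[1,2) = 4x1
Unfold 1 (reflect across h@12): 6 holes -> [(8, 1), (9, 1), (10, 1), (13, 1), (14, 1), (15, 1)]
Unfold 2 (reflect across v@1): 12 holes -> [(8, 0), (8, 1), (9, 0), (9, 1), (10, 0), (10, 1), (13, 0), (13, 1), (14, 0), (14, 1), (15, 0), (15, 1)]
Unfold 3 (reflect across v@2): 24 holes -> [(8, 0), (8, 1), (8, 2), (8, 3), (9, 0), (9, 1), (9, 2), (9, 3), (10, 0), (10, 1), (10, 2), (10, 3), (13, 0), (13, 1), (13, 2), (13, 3), (14, 0), (14, 1), (14, 2), (14, 3), (15, 0), (15, 1), (15, 2), (15, 3)]
Unfold 4 (reflect across h@8): 48 holes -> [(0, 0), (0, 1), (0, 2), (0, 3), (1, 0), (1, 1), (1, 2), (1, 3), (2, 0), (2, 1), (2, 2), (2, 3), (5, 0), (5, 1), (5, 2), (5, 3), (6, 0), (6, 1), (6, 2), (6, 3), (7, 0), (7, 1), (7, 2), (7, 3), (8, 0), (8, 1), (8, 2), (8, 3), (9, 0), (9, 1), (9, 2), (9, 3), (10, 0), (10, 1), (10, 2), (10, 3), (13, 0), (13, 1), (13, 2), (13, 3), (14, 0), (14, 1), (14, 2), (14, 3), (15, 0), (15, 1), (15, 2), (15, 3)]
Holes: [(0, 0), (0, 1), (0, 2), (0, 3), (1, 0), (1, 1), (1, 2), (1, 3), (2, 0), (2, 1), (2, 2), (2, 3), (5, 0), (5, 1), (5, 2), (5, 3), (6, 0), (6, 1), (6, 2), (6, 3), (7, 0), (7, 1), (7, 2), (7, 3), (8, 0), (8, 1), (8, 2), (8, 3), (9, 0), (9, 1), (9, 2), (9, 3), (10, 0), (10, 1), (10, 2), (10, 3), (13, 0), (13, 1), (13, 2), (13, 3), (14, 0), (14, 1), (14, 2), (14, 3), (15, 0), (15, 1), (15, 2), (15, 3)]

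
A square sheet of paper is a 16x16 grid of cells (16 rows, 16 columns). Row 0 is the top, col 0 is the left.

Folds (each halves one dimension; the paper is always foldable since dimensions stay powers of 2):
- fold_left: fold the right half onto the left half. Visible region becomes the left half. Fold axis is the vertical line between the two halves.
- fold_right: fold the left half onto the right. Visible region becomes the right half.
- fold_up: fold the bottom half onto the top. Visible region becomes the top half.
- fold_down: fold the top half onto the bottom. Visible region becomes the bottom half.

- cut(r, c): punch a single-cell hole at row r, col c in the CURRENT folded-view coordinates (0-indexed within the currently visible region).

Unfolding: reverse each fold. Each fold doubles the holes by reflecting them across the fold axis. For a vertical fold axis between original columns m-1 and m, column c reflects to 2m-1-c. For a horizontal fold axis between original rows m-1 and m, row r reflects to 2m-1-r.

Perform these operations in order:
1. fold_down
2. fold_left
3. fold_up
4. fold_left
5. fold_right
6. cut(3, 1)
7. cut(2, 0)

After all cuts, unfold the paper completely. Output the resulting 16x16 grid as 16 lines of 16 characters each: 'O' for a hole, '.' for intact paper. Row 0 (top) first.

Answer: ................
................
.OO..OO..OO..OO.
O..OO..OO..OO..O
O..OO..OO..OO..O
.OO..OO..OO..OO.
................
................
................
................
.OO..OO..OO..OO.
O..OO..OO..OO..O
O..OO..OO..OO..O
.OO..OO..OO..OO.
................
................

Derivation:
Op 1 fold_down: fold axis h@8; visible region now rows[8,16) x cols[0,16) = 8x16
Op 2 fold_left: fold axis v@8; visible region now rows[8,16) x cols[0,8) = 8x8
Op 3 fold_up: fold axis h@12; visible region now rows[8,12) x cols[0,8) = 4x8
Op 4 fold_left: fold axis v@4; visible region now rows[8,12) x cols[0,4) = 4x4
Op 5 fold_right: fold axis v@2; visible region now rows[8,12) x cols[2,4) = 4x2
Op 6 cut(3, 1): punch at orig (11,3); cuts so far [(11, 3)]; region rows[8,12) x cols[2,4) = 4x2
Op 7 cut(2, 0): punch at orig (10,2); cuts so far [(10, 2), (11, 3)]; region rows[8,12) x cols[2,4) = 4x2
Unfold 1 (reflect across v@2): 4 holes -> [(10, 1), (10, 2), (11, 0), (11, 3)]
Unfold 2 (reflect across v@4): 8 holes -> [(10, 1), (10, 2), (10, 5), (10, 6), (11, 0), (11, 3), (11, 4), (11, 7)]
Unfold 3 (reflect across h@12): 16 holes -> [(10, 1), (10, 2), (10, 5), (10, 6), (11, 0), (11, 3), (11, 4), (11, 7), (12, 0), (12, 3), (12, 4), (12, 7), (13, 1), (13, 2), (13, 5), (13, 6)]
Unfold 4 (reflect across v@8): 32 holes -> [(10, 1), (10, 2), (10, 5), (10, 6), (10, 9), (10, 10), (10, 13), (10, 14), (11, 0), (11, 3), (11, 4), (11, 7), (11, 8), (11, 11), (11, 12), (11, 15), (12, 0), (12, 3), (12, 4), (12, 7), (12, 8), (12, 11), (12, 12), (12, 15), (13, 1), (13, 2), (13, 5), (13, 6), (13, 9), (13, 10), (13, 13), (13, 14)]
Unfold 5 (reflect across h@8): 64 holes -> [(2, 1), (2, 2), (2, 5), (2, 6), (2, 9), (2, 10), (2, 13), (2, 14), (3, 0), (3, 3), (3, 4), (3, 7), (3, 8), (3, 11), (3, 12), (3, 15), (4, 0), (4, 3), (4, 4), (4, 7), (4, 8), (4, 11), (4, 12), (4, 15), (5, 1), (5, 2), (5, 5), (5, 6), (5, 9), (5, 10), (5, 13), (5, 14), (10, 1), (10, 2), (10, 5), (10, 6), (10, 9), (10, 10), (10, 13), (10, 14), (11, 0), (11, 3), (11, 4), (11, 7), (11, 8), (11, 11), (11, 12), (11, 15), (12, 0), (12, 3), (12, 4), (12, 7), (12, 8), (12, 11), (12, 12), (12, 15), (13, 1), (13, 2), (13, 5), (13, 6), (13, 9), (13, 10), (13, 13), (13, 14)]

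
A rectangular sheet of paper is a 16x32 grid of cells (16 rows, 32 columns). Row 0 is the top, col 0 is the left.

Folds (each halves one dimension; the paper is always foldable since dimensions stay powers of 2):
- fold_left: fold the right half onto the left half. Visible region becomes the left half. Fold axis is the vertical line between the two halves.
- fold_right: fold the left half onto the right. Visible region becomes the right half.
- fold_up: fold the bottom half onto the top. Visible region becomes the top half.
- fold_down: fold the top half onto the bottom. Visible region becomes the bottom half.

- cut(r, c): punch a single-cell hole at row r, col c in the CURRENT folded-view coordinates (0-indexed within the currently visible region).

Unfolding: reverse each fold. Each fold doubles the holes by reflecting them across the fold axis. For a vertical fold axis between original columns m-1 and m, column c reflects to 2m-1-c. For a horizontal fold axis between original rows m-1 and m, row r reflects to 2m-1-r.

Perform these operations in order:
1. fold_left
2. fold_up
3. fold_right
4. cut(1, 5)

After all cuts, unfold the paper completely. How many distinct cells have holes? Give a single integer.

Op 1 fold_left: fold axis v@16; visible region now rows[0,16) x cols[0,16) = 16x16
Op 2 fold_up: fold axis h@8; visible region now rows[0,8) x cols[0,16) = 8x16
Op 3 fold_right: fold axis v@8; visible region now rows[0,8) x cols[8,16) = 8x8
Op 4 cut(1, 5): punch at orig (1,13); cuts so far [(1, 13)]; region rows[0,8) x cols[8,16) = 8x8
Unfold 1 (reflect across v@8): 2 holes -> [(1, 2), (1, 13)]
Unfold 2 (reflect across h@8): 4 holes -> [(1, 2), (1, 13), (14, 2), (14, 13)]
Unfold 3 (reflect across v@16): 8 holes -> [(1, 2), (1, 13), (1, 18), (1, 29), (14, 2), (14, 13), (14, 18), (14, 29)]

Answer: 8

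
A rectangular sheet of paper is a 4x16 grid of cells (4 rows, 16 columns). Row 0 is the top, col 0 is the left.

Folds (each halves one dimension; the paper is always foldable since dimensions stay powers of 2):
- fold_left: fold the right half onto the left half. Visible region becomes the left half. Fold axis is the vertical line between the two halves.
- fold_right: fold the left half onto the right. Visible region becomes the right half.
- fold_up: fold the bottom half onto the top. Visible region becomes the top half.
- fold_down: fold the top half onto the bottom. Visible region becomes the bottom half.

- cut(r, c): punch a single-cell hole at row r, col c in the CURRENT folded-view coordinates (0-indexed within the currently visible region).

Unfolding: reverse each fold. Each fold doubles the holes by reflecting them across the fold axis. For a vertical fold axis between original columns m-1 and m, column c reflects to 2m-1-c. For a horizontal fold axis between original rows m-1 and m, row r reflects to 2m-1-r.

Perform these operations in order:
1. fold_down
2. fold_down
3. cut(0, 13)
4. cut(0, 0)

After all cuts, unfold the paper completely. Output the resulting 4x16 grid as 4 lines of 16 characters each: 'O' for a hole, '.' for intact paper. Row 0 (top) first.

Answer: O............O..
O............O..
O............O..
O............O..

Derivation:
Op 1 fold_down: fold axis h@2; visible region now rows[2,4) x cols[0,16) = 2x16
Op 2 fold_down: fold axis h@3; visible region now rows[3,4) x cols[0,16) = 1x16
Op 3 cut(0, 13): punch at orig (3,13); cuts so far [(3, 13)]; region rows[3,4) x cols[0,16) = 1x16
Op 4 cut(0, 0): punch at orig (3,0); cuts so far [(3, 0), (3, 13)]; region rows[3,4) x cols[0,16) = 1x16
Unfold 1 (reflect across h@3): 4 holes -> [(2, 0), (2, 13), (3, 0), (3, 13)]
Unfold 2 (reflect across h@2): 8 holes -> [(0, 0), (0, 13), (1, 0), (1, 13), (2, 0), (2, 13), (3, 0), (3, 13)]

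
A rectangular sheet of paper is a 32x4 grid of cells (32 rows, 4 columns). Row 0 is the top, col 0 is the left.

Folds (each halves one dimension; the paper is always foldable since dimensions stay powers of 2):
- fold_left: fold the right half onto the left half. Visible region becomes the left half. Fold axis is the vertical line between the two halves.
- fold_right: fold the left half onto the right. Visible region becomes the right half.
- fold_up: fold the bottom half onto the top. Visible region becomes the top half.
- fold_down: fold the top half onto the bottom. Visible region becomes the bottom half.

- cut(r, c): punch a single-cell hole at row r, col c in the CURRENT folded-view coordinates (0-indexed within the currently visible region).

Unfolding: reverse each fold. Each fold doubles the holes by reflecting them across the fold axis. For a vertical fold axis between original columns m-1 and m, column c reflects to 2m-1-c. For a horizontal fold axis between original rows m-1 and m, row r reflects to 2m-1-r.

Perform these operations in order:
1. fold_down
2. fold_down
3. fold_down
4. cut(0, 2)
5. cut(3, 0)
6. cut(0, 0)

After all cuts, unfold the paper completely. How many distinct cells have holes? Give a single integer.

Answer: 24

Derivation:
Op 1 fold_down: fold axis h@16; visible region now rows[16,32) x cols[0,4) = 16x4
Op 2 fold_down: fold axis h@24; visible region now rows[24,32) x cols[0,4) = 8x4
Op 3 fold_down: fold axis h@28; visible region now rows[28,32) x cols[0,4) = 4x4
Op 4 cut(0, 2): punch at orig (28,2); cuts so far [(28, 2)]; region rows[28,32) x cols[0,4) = 4x4
Op 5 cut(3, 0): punch at orig (31,0); cuts so far [(28, 2), (31, 0)]; region rows[28,32) x cols[0,4) = 4x4
Op 6 cut(0, 0): punch at orig (28,0); cuts so far [(28, 0), (28, 2), (31, 0)]; region rows[28,32) x cols[0,4) = 4x4
Unfold 1 (reflect across h@28): 6 holes -> [(24, 0), (27, 0), (27, 2), (28, 0), (28, 2), (31, 0)]
Unfold 2 (reflect across h@24): 12 holes -> [(16, 0), (19, 0), (19, 2), (20, 0), (20, 2), (23, 0), (24, 0), (27, 0), (27, 2), (28, 0), (28, 2), (31, 0)]
Unfold 3 (reflect across h@16): 24 holes -> [(0, 0), (3, 0), (3, 2), (4, 0), (4, 2), (7, 0), (8, 0), (11, 0), (11, 2), (12, 0), (12, 2), (15, 0), (16, 0), (19, 0), (19, 2), (20, 0), (20, 2), (23, 0), (24, 0), (27, 0), (27, 2), (28, 0), (28, 2), (31, 0)]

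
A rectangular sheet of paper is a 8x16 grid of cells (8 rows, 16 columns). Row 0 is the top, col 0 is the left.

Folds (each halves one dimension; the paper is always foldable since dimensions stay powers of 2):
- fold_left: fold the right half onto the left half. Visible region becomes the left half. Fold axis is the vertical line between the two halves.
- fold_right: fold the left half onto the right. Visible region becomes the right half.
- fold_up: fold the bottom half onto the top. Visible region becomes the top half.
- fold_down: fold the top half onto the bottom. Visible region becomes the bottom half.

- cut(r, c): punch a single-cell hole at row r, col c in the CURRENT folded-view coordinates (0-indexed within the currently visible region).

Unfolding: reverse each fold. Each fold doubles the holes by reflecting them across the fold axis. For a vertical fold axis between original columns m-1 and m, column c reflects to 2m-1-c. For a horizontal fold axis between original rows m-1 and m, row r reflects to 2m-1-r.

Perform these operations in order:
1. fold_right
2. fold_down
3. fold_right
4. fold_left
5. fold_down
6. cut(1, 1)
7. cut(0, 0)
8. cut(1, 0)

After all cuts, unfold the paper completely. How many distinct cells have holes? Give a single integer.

Op 1 fold_right: fold axis v@8; visible region now rows[0,8) x cols[8,16) = 8x8
Op 2 fold_down: fold axis h@4; visible region now rows[4,8) x cols[8,16) = 4x8
Op 3 fold_right: fold axis v@12; visible region now rows[4,8) x cols[12,16) = 4x4
Op 4 fold_left: fold axis v@14; visible region now rows[4,8) x cols[12,14) = 4x2
Op 5 fold_down: fold axis h@6; visible region now rows[6,8) x cols[12,14) = 2x2
Op 6 cut(1, 1): punch at orig (7,13); cuts so far [(7, 13)]; region rows[6,8) x cols[12,14) = 2x2
Op 7 cut(0, 0): punch at orig (6,12); cuts so far [(6, 12), (7, 13)]; region rows[6,8) x cols[12,14) = 2x2
Op 8 cut(1, 0): punch at orig (7,12); cuts so far [(6, 12), (7, 12), (7, 13)]; region rows[6,8) x cols[12,14) = 2x2
Unfold 1 (reflect across h@6): 6 holes -> [(4, 12), (4, 13), (5, 12), (6, 12), (7, 12), (7, 13)]
Unfold 2 (reflect across v@14): 12 holes -> [(4, 12), (4, 13), (4, 14), (4, 15), (5, 12), (5, 15), (6, 12), (6, 15), (7, 12), (7, 13), (7, 14), (7, 15)]
Unfold 3 (reflect across v@12): 24 holes -> [(4, 8), (4, 9), (4, 10), (4, 11), (4, 12), (4, 13), (4, 14), (4, 15), (5, 8), (5, 11), (5, 12), (5, 15), (6, 8), (6, 11), (6, 12), (6, 15), (7, 8), (7, 9), (7, 10), (7, 11), (7, 12), (7, 13), (7, 14), (7, 15)]
Unfold 4 (reflect across h@4): 48 holes -> [(0, 8), (0, 9), (0, 10), (0, 11), (0, 12), (0, 13), (0, 14), (0, 15), (1, 8), (1, 11), (1, 12), (1, 15), (2, 8), (2, 11), (2, 12), (2, 15), (3, 8), (3, 9), (3, 10), (3, 11), (3, 12), (3, 13), (3, 14), (3, 15), (4, 8), (4, 9), (4, 10), (4, 11), (4, 12), (4, 13), (4, 14), (4, 15), (5, 8), (5, 11), (5, 12), (5, 15), (6, 8), (6, 11), (6, 12), (6, 15), (7, 8), (7, 9), (7, 10), (7, 11), (7, 12), (7, 13), (7, 14), (7, 15)]
Unfold 5 (reflect across v@8): 96 holes -> [(0, 0), (0, 1), (0, 2), (0, 3), (0, 4), (0, 5), (0, 6), (0, 7), (0, 8), (0, 9), (0, 10), (0, 11), (0, 12), (0, 13), (0, 14), (0, 15), (1, 0), (1, 3), (1, 4), (1, 7), (1, 8), (1, 11), (1, 12), (1, 15), (2, 0), (2, 3), (2, 4), (2, 7), (2, 8), (2, 11), (2, 12), (2, 15), (3, 0), (3, 1), (3, 2), (3, 3), (3, 4), (3, 5), (3, 6), (3, 7), (3, 8), (3, 9), (3, 10), (3, 11), (3, 12), (3, 13), (3, 14), (3, 15), (4, 0), (4, 1), (4, 2), (4, 3), (4, 4), (4, 5), (4, 6), (4, 7), (4, 8), (4, 9), (4, 10), (4, 11), (4, 12), (4, 13), (4, 14), (4, 15), (5, 0), (5, 3), (5, 4), (5, 7), (5, 8), (5, 11), (5, 12), (5, 15), (6, 0), (6, 3), (6, 4), (6, 7), (6, 8), (6, 11), (6, 12), (6, 15), (7, 0), (7, 1), (7, 2), (7, 3), (7, 4), (7, 5), (7, 6), (7, 7), (7, 8), (7, 9), (7, 10), (7, 11), (7, 12), (7, 13), (7, 14), (7, 15)]

Answer: 96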